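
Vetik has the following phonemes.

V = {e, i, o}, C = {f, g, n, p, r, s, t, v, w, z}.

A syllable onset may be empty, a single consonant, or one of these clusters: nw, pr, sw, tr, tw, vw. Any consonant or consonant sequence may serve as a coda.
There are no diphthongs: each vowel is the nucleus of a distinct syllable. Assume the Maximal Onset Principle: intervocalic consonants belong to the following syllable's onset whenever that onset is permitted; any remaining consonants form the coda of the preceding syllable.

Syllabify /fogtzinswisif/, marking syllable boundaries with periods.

fogt.zin.swi.sif

Vowels present: o, i, i, i; each is a nucleus, giving 4 syllables.
Between /o/ (V1) and /i/ (V2): cluster /gtz/ — the longest permitted-onset suffix is /z/; onset = /z/, preceding coda = /gt/.
Between /i/ (V2) and /i/ (V3): cluster /nsw/ — the longest permitted-onset suffix is /sw/; onset = /sw/, preceding coda = /n/.
Between /i/ (V3) and /i/ (V4): /s/ is a single consonant, so it becomes the next onset.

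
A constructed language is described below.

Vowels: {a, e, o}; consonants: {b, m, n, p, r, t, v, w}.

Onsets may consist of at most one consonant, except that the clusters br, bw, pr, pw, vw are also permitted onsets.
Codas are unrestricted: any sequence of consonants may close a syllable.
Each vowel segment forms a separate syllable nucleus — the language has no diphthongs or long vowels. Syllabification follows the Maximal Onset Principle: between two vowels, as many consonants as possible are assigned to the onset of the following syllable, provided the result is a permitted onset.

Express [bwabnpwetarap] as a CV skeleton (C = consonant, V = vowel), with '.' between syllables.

The vowels are a, e, a, a — 4 nuclei, so 4 syllables.
σ1/σ2 boundary: cluster /bnpw/ — the longest permitted-onset suffix is /pw/; onset = /pw/, preceding coda = /bn/.
σ2/σ3 boundary: /t/ → onset of the next syllable (single consonants are always licit onsets).
σ3/σ4 boundary: /r/ is a single consonant, so it becomes the next onset.
So the parse is bwabn.pwe.ta.rap.
Mapping each syllable to C/V: /bwabn/ → CCVCC, /pwe/ → CCV, /ta/ → CV, /rap/ → CVC.

CCVCC.CCV.CV.CVC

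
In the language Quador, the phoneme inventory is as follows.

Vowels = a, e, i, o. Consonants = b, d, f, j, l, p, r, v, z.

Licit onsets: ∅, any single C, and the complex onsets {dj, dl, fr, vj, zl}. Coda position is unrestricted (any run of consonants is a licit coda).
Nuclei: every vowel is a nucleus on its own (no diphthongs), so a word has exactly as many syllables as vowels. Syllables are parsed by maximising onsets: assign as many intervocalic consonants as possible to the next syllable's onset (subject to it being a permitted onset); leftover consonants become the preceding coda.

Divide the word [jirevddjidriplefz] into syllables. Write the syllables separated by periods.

Vowels present: i, e, i, i, e; each is a nucleus, giving 5 syllables.
/i…e/ gap (V1→V2): /r/ is a single consonant, so it becomes the next onset.
/e…i/ gap (V2→V3): /vddj/ — longest licit onset from the right is /dj/, leaving /vd/ as coda.
/i…i/ gap (V3→V4): /dr/ — longest licit onset from the right is /r/, leaving /d/ as coda.
/i…e/ gap (V4→V5): /pl/; trying suffixes from longest down, /l/ is the first permitted one, so coda /p/ | onset /l/.

ji.revd.djid.rip.lefz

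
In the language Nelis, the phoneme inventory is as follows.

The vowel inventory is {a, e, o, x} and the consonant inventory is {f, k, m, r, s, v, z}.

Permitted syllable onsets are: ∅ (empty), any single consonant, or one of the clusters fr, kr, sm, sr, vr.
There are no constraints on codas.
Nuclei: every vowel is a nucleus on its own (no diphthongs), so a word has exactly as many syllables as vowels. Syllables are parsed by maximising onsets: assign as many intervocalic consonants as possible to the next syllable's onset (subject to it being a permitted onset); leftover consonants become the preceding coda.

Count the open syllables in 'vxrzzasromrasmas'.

The vowels are x, a, o, a, a — 5 nuclei, so 5 syllables.
Between /x/ (V1) and /a/ (V2): /rzz/ — longest licit onset from the right is /z/, leaving /rz/ as coda.
Between /a/ (V2) and /o/ (V3): /sr/ — entire cluster is a permitted onset → onset /sr/, coda ∅.
Between /o/ (V3) and /a/ (V4): /mr/ — longest licit onset from the right is /r/, leaving /m/ as coda.
Between /a/ (V4) and /a/ (V5): cluster /sm/ — /sm/ is itself a permitted onset, so the whole cluster goes right; preceding coda = ∅.
Putting it together: vxrz.za.srom.ra.smas.
Classifying each syllable: /vxrz/ (closed), /za/ (open), /srom/ (closed), /ra/ (open), /smas/ (closed).
Open syllables: 2.

2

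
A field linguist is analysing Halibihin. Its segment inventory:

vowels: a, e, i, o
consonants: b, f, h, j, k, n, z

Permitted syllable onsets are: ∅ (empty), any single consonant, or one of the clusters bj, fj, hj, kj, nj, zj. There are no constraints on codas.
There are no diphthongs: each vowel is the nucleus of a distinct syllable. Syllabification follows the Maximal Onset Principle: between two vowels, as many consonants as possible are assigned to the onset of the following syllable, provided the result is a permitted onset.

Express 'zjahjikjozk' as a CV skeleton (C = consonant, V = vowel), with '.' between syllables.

CCV.CCV.CCVCC

Nuclei (vowels): a, i, o → 3 syllables.
σ1/σ2 boundary: cluster /hj/ — /hj/ is itself a permitted onset, so the whole cluster goes right; preceding coda = ∅.
σ2/σ3 boundary: /kj/ — entire cluster is a permitted onset → onset /kj/, coda ∅.
So the parse is zja.hji.kjozk.
Mapping each syllable to C/V: /zja/ → CCV, /hji/ → CCV, /kjozk/ → CCVCC.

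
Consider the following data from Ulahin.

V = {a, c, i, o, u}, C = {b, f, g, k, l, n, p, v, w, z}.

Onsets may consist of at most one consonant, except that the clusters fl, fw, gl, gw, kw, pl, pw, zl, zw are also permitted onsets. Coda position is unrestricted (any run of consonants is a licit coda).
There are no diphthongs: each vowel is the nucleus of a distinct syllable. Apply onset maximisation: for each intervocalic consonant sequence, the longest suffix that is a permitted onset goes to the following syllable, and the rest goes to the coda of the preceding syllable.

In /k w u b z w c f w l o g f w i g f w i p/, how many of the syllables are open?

Nuclei (vowels): u, c, o, i, i → 5 syllables.
/u…c/ gap (V1→V2): /bzw/; trying suffixes from longest down, /zw/ is the first permitted one, so coda /b/ | onset /zw/.
/c…o/ gap (V2→V3): /fwl/; trying suffixes from longest down, /l/ is the first permitted one, so coda /fw/ | onset /l/.
/o…i/ gap (V3→V4): cluster /gfw/ — the longest permitted-onset suffix is /fw/; onset = /fw/, preceding coda = /g/.
/i…i/ gap (V4→V5): /gfw/ — longest licit onset from the right is /fw/, leaving /g/ as coda.
Putting it together: kwub.zwcfw.log.fwig.fwip.
Classifying each syllable: /kwub/ (closed), /zwcfw/ (closed), /log/ (closed), /fwig/ (closed), /fwip/ (closed).
Open syllables: 0.

0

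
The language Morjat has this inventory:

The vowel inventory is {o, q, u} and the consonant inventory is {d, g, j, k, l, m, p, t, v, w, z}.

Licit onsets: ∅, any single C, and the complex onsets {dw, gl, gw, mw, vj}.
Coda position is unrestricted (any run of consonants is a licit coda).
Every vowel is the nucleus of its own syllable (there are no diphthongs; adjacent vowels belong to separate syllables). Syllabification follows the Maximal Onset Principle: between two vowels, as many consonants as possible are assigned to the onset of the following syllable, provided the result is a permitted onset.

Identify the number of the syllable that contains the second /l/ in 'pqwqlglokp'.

3

Vowels present: q, q, o; each is a nucleus, giving 3 syllables.
Between /q/ (V1) and /q/ (V2): /w/ is a single consonant, so it becomes the next onset.
Between /q/ (V2) and /o/ (V3): /lgl/ — longest licit onset from the right is /gl/, leaving /l/ as coda.
Result: pq.wql.glokp.
The second /l/ is in the onset of syllable 3 (/glokp/).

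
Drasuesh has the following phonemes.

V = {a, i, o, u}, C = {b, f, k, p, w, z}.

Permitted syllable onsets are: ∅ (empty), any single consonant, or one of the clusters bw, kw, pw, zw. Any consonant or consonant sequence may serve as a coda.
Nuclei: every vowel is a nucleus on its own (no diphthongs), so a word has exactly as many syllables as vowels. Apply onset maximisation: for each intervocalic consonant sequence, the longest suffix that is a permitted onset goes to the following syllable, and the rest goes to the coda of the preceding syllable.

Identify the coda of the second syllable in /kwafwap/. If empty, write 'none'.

The vowels are a, a — 2 nuclei, so 2 syllables.
σ1/σ2 boundary: /fw/ splits as /f/ + /w/ (/w/ is the longest suffix that is a licit onset).
Result: kwaf.wap.
Syllable 2 is /wap/: onset /w/, nucleus /a/, coda /p/.

p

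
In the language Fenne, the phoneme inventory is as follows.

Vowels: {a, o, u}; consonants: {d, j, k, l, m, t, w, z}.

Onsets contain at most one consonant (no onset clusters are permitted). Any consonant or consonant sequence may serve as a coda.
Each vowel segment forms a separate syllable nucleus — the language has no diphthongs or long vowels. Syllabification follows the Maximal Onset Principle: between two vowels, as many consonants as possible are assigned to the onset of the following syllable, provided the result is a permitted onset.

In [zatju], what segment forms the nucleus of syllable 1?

a

Nuclei (vowels): a, u → 2 syllables.
The first nucleus (vowel 1 from the left) is /a/.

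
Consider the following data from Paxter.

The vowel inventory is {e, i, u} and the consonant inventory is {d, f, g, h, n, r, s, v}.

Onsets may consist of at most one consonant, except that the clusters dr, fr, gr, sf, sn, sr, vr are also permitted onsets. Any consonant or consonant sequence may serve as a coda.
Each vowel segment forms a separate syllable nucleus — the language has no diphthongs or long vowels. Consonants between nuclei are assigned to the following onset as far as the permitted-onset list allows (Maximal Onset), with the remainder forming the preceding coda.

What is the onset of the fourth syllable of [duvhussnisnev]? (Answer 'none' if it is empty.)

sn

The vowels are u, u, i, e — 4 nuclei, so 4 syllables.
Between /u/ (V1) and /u/ (V2): cluster /vh/ — the longest permitted-onset suffix is /h/; onset = /h/, preceding coda = /v/.
Between /u/ (V2) and /i/ (V3): /ssn/ splits as /s/ + /sn/ (/sn/ is the longest suffix that is a licit onset).
Between /i/ (V3) and /e/ (V4): /sn/ is a licit onset in full, so it all attaches to the next syllable.
So the parse is duv.hus.sni.snev.
Syllable 4 is /snev/: onset /sn/, nucleus /e/, coda /v/.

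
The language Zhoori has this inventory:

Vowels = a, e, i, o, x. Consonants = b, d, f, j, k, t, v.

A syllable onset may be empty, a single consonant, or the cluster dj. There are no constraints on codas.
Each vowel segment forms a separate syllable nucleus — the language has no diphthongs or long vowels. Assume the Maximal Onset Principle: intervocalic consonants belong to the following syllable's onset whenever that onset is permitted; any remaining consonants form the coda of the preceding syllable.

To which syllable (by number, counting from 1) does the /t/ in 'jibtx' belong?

The vowels are i, x — 2 nuclei, so 2 syllables.
V1 /i/ – V2 /x/: /bt/; trying suffixes from longest down, /t/ is the first permitted one, so coda /b/ | onset /t/.
So the parse is jib.tx.
The /t/ is in the onset of syllable 2 (/tx/).

2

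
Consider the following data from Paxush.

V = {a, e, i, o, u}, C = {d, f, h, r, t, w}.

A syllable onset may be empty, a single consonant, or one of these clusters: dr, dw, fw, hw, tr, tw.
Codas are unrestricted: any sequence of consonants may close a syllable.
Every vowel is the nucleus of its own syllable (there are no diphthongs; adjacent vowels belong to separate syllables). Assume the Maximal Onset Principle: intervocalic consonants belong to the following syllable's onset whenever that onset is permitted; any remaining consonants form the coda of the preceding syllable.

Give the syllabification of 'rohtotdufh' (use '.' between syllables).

Vowels present: o, o, u; each is a nucleus, giving 3 syllables.
V1 /o/ – V2 /o/: /ht/; trying suffixes from longest down, /t/ is the first permitted one, so coda /h/ | onset /t/.
V2 /o/ – V3 /u/: /td/ splits as /t/ + /d/ (/d/ is the longest suffix that is a licit onset).

roh.tot.dufh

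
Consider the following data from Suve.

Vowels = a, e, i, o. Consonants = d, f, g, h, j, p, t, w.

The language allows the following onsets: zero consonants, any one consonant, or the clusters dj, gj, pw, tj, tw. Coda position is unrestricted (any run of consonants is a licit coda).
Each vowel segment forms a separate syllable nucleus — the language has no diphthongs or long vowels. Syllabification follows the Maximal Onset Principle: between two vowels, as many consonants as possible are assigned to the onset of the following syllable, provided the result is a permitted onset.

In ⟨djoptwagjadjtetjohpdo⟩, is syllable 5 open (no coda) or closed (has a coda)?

Nuclei (vowels): o, a, a, e, o, o → 6 syllables.
V1 /o/ – V2 /a/: /ptw/; trying suffixes from longest down, /tw/ is the first permitted one, so coda /p/ | onset /tw/.
V2 /a/ – V3 /a/: /gj/ — entire cluster is a permitted onset → onset /gj/, coda ∅.
V3 /a/ – V4 /e/: /djt/; trying suffixes from longest down, /t/ is the first permitted one, so coda /dj/ | onset /t/.
V4 /e/ – V5 /o/: /tj/ — entire cluster is a permitted onset → onset /tj/, coda ∅.
V5 /o/ – V6 /o/: cluster /hpd/ — the longest permitted-onset suffix is /d/; onset = /d/, preceding coda = /hp/.
Putting it together: djop.twa.gjadj.te.tjohp.do.
Syllable 5 is /tjohp/ with coda /hp/, so it is closed.

closed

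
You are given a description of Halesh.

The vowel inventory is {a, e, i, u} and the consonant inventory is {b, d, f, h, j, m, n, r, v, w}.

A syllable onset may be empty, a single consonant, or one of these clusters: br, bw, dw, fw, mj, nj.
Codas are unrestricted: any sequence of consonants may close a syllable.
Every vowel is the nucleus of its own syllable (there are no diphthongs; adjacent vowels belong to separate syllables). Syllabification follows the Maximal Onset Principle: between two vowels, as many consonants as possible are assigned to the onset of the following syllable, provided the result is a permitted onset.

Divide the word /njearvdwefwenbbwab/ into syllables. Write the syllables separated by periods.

nje.arv.dwe.fwenb.bwab

Vowels present: e, a, e, e, a; each is a nucleus, giving 5 syllables.
/e…a/ gap (V1→V2): hiatus — the boundary sits between the two vowels.
/a…e/ gap (V2→V3): cluster /rvdw/ — the longest permitted-onset suffix is /dw/; onset = /dw/, preceding coda = /rv/.
/e…e/ gap (V3→V4): /fw/ — entire cluster is a permitted onset → onset /fw/, coda ∅.
/e…a/ gap (V4→V5): cluster /nbbw/ — the longest permitted-onset suffix is /bw/; onset = /bw/, preceding coda = /nb/.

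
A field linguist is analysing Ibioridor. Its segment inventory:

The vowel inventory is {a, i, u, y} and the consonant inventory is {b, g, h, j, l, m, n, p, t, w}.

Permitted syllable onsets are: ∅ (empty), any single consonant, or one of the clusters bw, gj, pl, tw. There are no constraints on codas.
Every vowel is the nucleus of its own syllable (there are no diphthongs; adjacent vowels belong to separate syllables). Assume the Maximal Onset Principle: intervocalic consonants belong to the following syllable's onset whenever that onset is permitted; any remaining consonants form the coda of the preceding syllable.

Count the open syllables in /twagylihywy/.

Vowels present: a, y, i, y, y; each is a nucleus, giving 5 syllables.
Between /a/ (V1) and /y/ (V2): /g/ → onset of the next syllable (single consonants are always licit onsets).
Between /y/ (V2) and /i/ (V3): /l/ → onset of the next syllable (single consonants are always licit onsets).
Between /i/ (V3) and /y/ (V4): /h/ → onset of the next syllable (single consonants are always licit onsets).
Between /y/ (V4) and /y/ (V5): /w/ is a single consonant, so it becomes the next onset.
So the parse is twa.gy.li.hy.wy.
Classifying each syllable: /twa/ (open), /gy/ (open), /li/ (open), /hy/ (open), /wy/ (open).
Open syllables: 5.

5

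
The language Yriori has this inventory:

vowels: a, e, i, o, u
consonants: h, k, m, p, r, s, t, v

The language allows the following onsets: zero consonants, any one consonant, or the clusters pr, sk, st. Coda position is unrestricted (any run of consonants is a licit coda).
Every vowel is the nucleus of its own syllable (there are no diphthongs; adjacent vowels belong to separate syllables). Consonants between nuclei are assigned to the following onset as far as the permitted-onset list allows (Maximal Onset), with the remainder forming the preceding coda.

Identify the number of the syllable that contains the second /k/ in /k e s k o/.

Vowels present: e, o; each is a nucleus, giving 2 syllables.
V1 /e/ – V2 /o/: /sk/ is a licit onset in full, so it all attaches to the next syllable.
Syllabification: ke.sko.
The second /k/ is in the onset of syllable 2 (/sko/).

2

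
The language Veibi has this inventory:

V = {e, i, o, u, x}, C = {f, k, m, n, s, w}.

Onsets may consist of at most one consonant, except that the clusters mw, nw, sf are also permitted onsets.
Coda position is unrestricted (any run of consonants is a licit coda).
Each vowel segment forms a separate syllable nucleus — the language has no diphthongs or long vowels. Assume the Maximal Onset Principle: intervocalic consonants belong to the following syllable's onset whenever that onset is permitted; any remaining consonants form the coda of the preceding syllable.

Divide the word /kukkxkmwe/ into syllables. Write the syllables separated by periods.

kuk.kxk.mwe

Nuclei (vowels): u, x, e → 3 syllables.
/u…x/ gap (V1→V2): /kk/ splits as /k/ + /k/ (/k/ is the longest suffix that is a licit onset).
/x…e/ gap (V2→V3): /kmw/; trying suffixes from longest down, /mw/ is the first permitted one, so coda /k/ | onset /mw/.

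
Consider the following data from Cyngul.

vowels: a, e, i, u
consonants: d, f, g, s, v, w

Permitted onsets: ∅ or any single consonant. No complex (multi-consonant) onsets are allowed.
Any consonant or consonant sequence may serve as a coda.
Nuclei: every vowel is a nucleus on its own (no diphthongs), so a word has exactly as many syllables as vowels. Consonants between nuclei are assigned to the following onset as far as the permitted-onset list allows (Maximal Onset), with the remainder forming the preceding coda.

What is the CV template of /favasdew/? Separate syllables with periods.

CV.CVC.CVC

Vowels present: a, a, e; each is a nucleus, giving 3 syllables.
/a…a/ gap (V1→V2): /v/ → onset of the next syllable (single consonants are always licit onsets).
/a…e/ gap (V2→V3): cluster /sd/ — the longest permitted-onset suffix is /d/; onset = /d/, preceding coda = /s/.
So the parse is fa.vas.dew.
Mapping each syllable to C/V: /fa/ → CV, /vas/ → CVC, /dew/ → CVC.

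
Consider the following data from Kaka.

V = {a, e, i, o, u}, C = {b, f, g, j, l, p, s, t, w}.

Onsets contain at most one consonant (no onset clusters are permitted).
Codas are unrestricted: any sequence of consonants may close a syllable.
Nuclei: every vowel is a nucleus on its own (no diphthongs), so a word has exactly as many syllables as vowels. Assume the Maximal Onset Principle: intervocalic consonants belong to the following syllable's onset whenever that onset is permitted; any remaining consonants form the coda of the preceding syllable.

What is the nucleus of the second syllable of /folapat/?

a

The vowels are o, a, a — 3 nuclei, so 3 syllables.
The second nucleus (vowel 2 from the left) is /a/.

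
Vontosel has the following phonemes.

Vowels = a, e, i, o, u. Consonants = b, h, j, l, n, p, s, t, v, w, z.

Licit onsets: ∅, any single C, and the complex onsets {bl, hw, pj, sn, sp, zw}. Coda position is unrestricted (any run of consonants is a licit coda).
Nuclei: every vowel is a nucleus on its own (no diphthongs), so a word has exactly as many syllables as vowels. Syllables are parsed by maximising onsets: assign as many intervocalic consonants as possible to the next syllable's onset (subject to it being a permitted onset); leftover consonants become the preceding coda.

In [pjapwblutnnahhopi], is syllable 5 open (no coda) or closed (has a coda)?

The vowels are a, u, a, o, i — 5 nuclei, so 5 syllables.
Between /a/ (V1) and /u/ (V2): /pwbl/; trying suffixes from longest down, /bl/ is the first permitted one, so coda /pw/ | onset /bl/.
Between /u/ (V2) and /a/ (V3): /tnn/ splits as /tn/ + /n/ (/n/ is the longest suffix that is a licit onset).
Between /a/ (V3) and /o/ (V4): /hh/ splits as /h/ + /h/ (/h/ is the longest suffix that is a licit onset).
Between /o/ (V4) and /i/ (V5): /p/ → onset of the next syllable (single consonants are always licit onsets).
Putting it together: pjapw.blutn.nah.ho.pi.
Syllable 5 is /pi/; it ends in its nucleus with no coda, so it is open.

open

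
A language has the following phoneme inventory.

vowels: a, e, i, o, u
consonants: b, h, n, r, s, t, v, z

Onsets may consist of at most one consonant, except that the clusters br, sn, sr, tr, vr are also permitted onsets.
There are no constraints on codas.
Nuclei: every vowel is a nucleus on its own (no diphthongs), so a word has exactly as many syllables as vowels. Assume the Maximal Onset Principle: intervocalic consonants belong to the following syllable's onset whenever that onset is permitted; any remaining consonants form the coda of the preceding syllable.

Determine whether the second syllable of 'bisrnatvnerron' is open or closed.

The vowels are i, a, e, o — 4 nuclei, so 4 syllables.
V1 /i/ – V2 /a/: cluster /srn/ — the longest permitted-onset suffix is /n/; onset = /n/, preceding coda = /sr/.
V2 /a/ – V3 /e/: /tvn/ — longest licit onset from the right is /n/, leaving /tv/ as coda.
V3 /e/ – V4 /o/: /rr/ — longest licit onset from the right is /r/, leaving /r/ as coda.
Putting it together: bisr.natv.ner.ron.
Syllable 2 is /natv/ with coda /tv/, so it is closed.

closed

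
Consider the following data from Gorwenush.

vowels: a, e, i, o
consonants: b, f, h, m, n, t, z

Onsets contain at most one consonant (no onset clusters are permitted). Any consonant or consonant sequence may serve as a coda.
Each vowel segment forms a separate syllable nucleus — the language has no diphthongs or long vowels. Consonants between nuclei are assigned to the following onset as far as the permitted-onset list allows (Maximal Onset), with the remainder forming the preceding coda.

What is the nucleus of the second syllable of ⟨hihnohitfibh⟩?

o

Vowels present: i, o, i, i; each is a nucleus, giving 4 syllables.
The second nucleus (vowel 2 from the left) is /o/.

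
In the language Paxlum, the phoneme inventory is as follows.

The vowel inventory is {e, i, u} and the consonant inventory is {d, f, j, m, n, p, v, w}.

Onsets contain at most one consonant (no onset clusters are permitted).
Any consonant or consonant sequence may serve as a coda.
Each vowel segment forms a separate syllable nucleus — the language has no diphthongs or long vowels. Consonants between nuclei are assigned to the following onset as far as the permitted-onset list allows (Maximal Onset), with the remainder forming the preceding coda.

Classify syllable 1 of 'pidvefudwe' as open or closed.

closed

The vowels are i, e, u, e — 4 nuclei, so 4 syllables.
σ1/σ2 boundary: /dv/; trying suffixes from longest down, /v/ is the first permitted one, so coda /d/ | onset /v/.
σ2/σ3 boundary: /f/ is a single consonant, so it becomes the next onset.
σ3/σ4 boundary: /dw/; trying suffixes from longest down, /w/ is the first permitted one, so coda /d/ | onset /w/.
So the parse is pid.ve.fud.we.
Syllable 1 is /pid/ with coda /d/, so it is closed.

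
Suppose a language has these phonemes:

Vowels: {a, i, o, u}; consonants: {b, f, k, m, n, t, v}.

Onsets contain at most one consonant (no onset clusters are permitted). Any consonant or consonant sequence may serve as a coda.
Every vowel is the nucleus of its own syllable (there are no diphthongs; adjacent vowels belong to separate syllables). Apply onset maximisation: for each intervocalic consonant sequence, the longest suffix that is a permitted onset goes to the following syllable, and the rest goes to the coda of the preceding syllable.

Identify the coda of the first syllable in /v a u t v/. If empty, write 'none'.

none

Nuclei (vowels): a, u → 2 syllables.
Between /a/ (V1) and /u/ (V2): no consonants, so the boundary falls immediately after /a/.
Result: va.utv.
Syllable 1 is /va/: onset /v/, nucleus /a/, coda ∅.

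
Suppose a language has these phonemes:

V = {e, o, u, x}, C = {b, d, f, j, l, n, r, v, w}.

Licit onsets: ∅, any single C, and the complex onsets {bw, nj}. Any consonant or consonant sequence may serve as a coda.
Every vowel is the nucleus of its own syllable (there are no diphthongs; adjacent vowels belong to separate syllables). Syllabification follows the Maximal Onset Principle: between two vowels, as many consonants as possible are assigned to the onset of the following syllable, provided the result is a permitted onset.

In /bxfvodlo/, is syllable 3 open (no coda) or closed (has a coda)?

The vowels are x, o, o — 3 nuclei, so 3 syllables.
V1 /x/ – V2 /o/: /fv/ splits as /f/ + /v/ (/v/ is the longest suffix that is a licit onset).
V2 /o/ – V3 /o/: /dl/; trying suffixes from longest down, /l/ is the first permitted one, so coda /d/ | onset /l/.
Syllabification: bxf.vod.lo.
Syllable 3 is /lo/; it ends in its nucleus with no coda, so it is open.

open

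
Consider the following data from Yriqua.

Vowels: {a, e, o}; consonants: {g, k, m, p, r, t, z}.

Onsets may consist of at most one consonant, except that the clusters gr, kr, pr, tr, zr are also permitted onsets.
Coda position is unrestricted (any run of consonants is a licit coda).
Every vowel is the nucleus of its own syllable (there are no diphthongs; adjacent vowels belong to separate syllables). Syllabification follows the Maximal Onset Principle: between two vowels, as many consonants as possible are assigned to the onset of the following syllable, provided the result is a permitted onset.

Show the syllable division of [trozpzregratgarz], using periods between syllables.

Nuclei (vowels): o, e, a, a → 4 syllables.
Between /o/ (V1) and /e/ (V2): /zpzr/ — longest licit onset from the right is /zr/, leaving /zp/ as coda.
Between /e/ (V2) and /a/ (V3): cluster /gr/ — /gr/ is itself a permitted onset, so the whole cluster goes right; preceding coda = ∅.
Between /a/ (V3) and /a/ (V4): /tg/; trying suffixes from longest down, /g/ is the first permitted one, so coda /t/ | onset /g/.

trozp.zre.grat.garz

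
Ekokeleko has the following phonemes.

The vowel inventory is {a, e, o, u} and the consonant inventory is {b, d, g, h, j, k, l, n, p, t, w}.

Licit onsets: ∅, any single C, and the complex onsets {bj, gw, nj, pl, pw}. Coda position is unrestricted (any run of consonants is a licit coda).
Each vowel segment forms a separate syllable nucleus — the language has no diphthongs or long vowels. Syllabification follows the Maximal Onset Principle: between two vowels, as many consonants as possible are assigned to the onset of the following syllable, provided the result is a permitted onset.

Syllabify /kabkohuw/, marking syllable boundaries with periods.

The vowels are a, o, u — 3 nuclei, so 3 syllables.
σ1/σ2 boundary: cluster /bk/ — the longest permitted-onset suffix is /k/; onset = /k/, preceding coda = /b/.
σ2/σ3 boundary: just /h/ — single C goes to the following onset.

kab.ko.huw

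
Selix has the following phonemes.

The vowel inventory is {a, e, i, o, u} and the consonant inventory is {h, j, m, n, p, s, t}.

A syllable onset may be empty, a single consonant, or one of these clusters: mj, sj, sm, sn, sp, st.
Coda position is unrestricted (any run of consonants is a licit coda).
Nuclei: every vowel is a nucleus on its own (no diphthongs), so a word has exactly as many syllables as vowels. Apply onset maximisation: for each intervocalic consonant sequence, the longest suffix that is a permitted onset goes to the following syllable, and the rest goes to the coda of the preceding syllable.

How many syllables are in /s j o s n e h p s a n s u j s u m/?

Nuclei (vowels): o, e, a, u, u → 5 syllables.

5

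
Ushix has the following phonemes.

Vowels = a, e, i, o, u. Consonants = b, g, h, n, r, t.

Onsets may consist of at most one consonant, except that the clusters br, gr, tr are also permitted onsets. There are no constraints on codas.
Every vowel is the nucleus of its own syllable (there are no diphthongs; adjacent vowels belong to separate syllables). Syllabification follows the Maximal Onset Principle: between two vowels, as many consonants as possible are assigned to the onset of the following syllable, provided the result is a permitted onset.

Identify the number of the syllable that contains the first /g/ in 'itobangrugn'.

4

Nuclei (vowels): i, o, a, u → 4 syllables.
/i…o/ gap (V1→V2): /t/ is a single consonant, so it becomes the next onset.
/o…a/ gap (V2→V3): /b/ is a single consonant, so it becomes the next onset.
/a…u/ gap (V3→V4): /ngr/; trying suffixes from longest down, /gr/ is the first permitted one, so coda /n/ | onset /gr/.
Syllabification: i.to.ban.grugn.
The first /g/ is in the onset of syllable 4 (/grugn/).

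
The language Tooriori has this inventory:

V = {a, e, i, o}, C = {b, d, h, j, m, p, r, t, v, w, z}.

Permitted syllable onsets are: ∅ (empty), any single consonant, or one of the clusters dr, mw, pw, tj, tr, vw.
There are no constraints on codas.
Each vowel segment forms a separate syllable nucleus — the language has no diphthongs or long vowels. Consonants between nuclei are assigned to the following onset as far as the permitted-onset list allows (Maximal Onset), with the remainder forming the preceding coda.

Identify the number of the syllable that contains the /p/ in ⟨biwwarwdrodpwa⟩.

Vowels present: i, a, o, a; each is a nucleus, giving 4 syllables.
/i…a/ gap (V1→V2): /ww/ splits as /w/ + /w/ (/w/ is the longest suffix that is a licit onset).
/a…o/ gap (V2→V3): /rwdr/ splits as /rw/ + /dr/ (/dr/ is the longest suffix that is a licit onset).
/o…a/ gap (V3→V4): cluster /dpw/ — the longest permitted-onset suffix is /pw/; onset = /pw/, preceding coda = /d/.
So the parse is biw.warw.drod.pwa.
The /p/ is in the onset of syllable 4 (/pwa/).

4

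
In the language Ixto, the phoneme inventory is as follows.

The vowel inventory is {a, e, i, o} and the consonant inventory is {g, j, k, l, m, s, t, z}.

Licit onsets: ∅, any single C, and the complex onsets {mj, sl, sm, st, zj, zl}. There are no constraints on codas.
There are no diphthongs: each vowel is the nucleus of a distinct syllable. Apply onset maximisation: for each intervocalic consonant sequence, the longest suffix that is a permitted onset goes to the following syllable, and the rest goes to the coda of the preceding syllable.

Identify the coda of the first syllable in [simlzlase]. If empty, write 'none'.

Nuclei (vowels): i, a, e → 3 syllables.
V1 /i/ – V2 /a/: cluster /mlzl/ — the longest permitted-onset suffix is /zl/; onset = /zl/, preceding coda = /ml/.
V2 /a/ – V3 /e/: /s/ is a single consonant, so it becomes the next onset.
Syllabification: siml.zla.se.
Syllable 1 is /siml/: onset /s/, nucleus /i/, coda /ml/.

ml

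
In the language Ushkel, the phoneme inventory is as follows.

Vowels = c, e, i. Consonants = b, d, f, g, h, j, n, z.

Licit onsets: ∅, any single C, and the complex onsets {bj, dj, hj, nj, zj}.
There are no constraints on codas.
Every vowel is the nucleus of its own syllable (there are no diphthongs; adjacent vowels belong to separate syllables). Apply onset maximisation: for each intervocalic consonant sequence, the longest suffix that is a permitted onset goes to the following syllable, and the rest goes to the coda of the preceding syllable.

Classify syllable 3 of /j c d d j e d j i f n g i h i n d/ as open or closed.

closed

The vowels are c, e, i, i, i — 5 nuclei, so 5 syllables.
Between /c/ (V1) and /e/ (V2): /ddj/ splits as /d/ + /dj/ (/dj/ is the longest suffix that is a licit onset).
Between /e/ (V2) and /i/ (V3): cluster /dj/ — /dj/ is itself a permitted onset, so the whole cluster goes right; preceding coda = ∅.
Between /i/ (V3) and /i/ (V4): cluster /fng/ — the longest permitted-onset suffix is /g/; onset = /g/, preceding coda = /fn/.
Between /i/ (V4) and /i/ (V5): /h/ is a single consonant, so it becomes the next onset.
Result: jcd.dje.djifn.gi.hind.
Syllable 3 is /djifn/ with coda /fn/, so it is closed.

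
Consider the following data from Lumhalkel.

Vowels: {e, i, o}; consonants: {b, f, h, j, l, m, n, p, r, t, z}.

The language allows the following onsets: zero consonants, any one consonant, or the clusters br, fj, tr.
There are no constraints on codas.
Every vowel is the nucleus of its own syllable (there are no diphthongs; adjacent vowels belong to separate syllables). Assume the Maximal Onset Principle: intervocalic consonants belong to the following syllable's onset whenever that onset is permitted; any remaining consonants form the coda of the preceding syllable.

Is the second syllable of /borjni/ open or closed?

Vowels present: o, i; each is a nucleus, giving 2 syllables.
σ1/σ2 boundary: cluster /rjn/ — the longest permitted-onset suffix is /n/; onset = /n/, preceding coda = /rj/.
So the parse is borj.ni.
Syllable 2 is /ni/; it ends in its nucleus with no coda, so it is open.

open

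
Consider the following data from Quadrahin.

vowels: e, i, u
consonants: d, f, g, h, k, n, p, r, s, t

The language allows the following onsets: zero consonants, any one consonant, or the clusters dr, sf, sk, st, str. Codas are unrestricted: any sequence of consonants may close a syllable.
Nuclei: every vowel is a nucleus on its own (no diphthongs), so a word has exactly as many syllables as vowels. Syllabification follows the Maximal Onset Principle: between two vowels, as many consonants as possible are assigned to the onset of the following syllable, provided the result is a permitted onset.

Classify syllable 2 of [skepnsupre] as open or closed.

Vowels present: e, u, e; each is a nucleus, giving 3 syllables.
/e…u/ gap (V1→V2): /pns/ — longest licit onset from the right is /s/, leaving /pn/ as coda.
/u…e/ gap (V2→V3): /pr/ — longest licit onset from the right is /r/, leaving /p/ as coda.
Syllabification: skepn.sup.re.
Syllable 2 is /sup/ with coda /p/, so it is closed.

closed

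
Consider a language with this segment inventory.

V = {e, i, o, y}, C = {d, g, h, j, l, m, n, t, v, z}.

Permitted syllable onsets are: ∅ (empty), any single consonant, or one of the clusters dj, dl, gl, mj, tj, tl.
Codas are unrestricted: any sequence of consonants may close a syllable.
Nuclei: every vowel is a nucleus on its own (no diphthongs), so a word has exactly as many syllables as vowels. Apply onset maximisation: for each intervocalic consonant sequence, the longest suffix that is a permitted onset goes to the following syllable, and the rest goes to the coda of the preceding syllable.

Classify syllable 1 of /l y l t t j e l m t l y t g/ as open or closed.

Vowels present: y, e, y; each is a nucleus, giving 3 syllables.
V1 /y/ – V2 /e/: cluster /lttj/ — the longest permitted-onset suffix is /tj/; onset = /tj/, preceding coda = /lt/.
V2 /e/ – V3 /y/: /lmtl/ splits as /lm/ + /tl/ (/tl/ is the longest suffix that is a licit onset).
Syllabification: lylt.tjelm.tlytg.
Syllable 1 is /lylt/ with coda /lt/, so it is closed.

closed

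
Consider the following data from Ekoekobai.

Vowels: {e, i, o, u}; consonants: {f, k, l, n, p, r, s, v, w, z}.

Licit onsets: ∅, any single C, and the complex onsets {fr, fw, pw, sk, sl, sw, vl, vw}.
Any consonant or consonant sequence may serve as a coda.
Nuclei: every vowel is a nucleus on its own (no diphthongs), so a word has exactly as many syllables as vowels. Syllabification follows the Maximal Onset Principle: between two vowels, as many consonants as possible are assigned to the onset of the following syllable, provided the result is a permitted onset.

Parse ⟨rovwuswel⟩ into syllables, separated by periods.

ro.vwu.swel

Vowels present: o, u, e; each is a nucleus, giving 3 syllables.
V1 /o/ – V2 /u/: cluster /vw/ — /vw/ is itself a permitted onset, so the whole cluster goes right; preceding coda = ∅.
V2 /u/ – V3 /e/: /sw/ — entire cluster is a permitted onset → onset /sw/, coda ∅.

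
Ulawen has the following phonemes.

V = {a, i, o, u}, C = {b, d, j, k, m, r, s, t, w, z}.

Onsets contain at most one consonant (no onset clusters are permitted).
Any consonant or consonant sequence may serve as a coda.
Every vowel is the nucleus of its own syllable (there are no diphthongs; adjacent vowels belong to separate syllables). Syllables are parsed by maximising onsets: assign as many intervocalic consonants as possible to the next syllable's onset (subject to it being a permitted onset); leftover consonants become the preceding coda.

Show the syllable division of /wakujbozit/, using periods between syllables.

wa.kuj.bo.zit

Nuclei (vowels): a, u, o, i → 4 syllables.
σ1/σ2 boundary: /k/ → onset of the next syllable (single consonants are always licit onsets).
σ2/σ3 boundary: cluster /jb/ — the longest permitted-onset suffix is /b/; onset = /b/, preceding coda = /j/.
σ3/σ4 boundary: /z/ is a single consonant, so it becomes the next onset.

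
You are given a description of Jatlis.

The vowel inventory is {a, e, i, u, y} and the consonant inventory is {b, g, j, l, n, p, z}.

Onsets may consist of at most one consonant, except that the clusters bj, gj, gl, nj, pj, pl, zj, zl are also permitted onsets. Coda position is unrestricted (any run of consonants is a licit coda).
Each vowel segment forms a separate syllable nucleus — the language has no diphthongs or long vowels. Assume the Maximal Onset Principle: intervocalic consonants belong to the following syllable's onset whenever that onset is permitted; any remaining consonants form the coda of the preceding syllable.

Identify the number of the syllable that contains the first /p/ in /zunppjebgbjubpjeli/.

The vowels are u, e, u, e, i — 5 nuclei, so 5 syllables.
/u…e/ gap (V1→V2): cluster /nppj/ — the longest permitted-onset suffix is /pj/; onset = /pj/, preceding coda = /np/.
/e…u/ gap (V2→V3): /bgbj/ — longest licit onset from the right is /bj/, leaving /bg/ as coda.
/u…e/ gap (V3→V4): /bpj/; trying suffixes from longest down, /pj/ is the first permitted one, so coda /b/ | onset /pj/.
/e…i/ gap (V4→V5): /l/ is a single consonant, so it becomes the next onset.
Putting it together: zunp.pjebg.bjub.pje.li.
The first /p/ is in the coda of syllable 1 (/zunp/).

1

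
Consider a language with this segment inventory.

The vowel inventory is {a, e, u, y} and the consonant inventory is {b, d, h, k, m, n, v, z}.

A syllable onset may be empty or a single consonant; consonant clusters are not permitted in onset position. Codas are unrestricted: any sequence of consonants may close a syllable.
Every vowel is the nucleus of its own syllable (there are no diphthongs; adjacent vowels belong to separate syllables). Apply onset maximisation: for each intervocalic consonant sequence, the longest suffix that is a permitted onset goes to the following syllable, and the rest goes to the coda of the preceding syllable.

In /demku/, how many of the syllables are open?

1

The vowels are e, u — 2 nuclei, so 2 syllables.
/e…u/ gap (V1→V2): /mk/; trying suffixes from longest down, /k/ is the first permitted one, so coda /m/ | onset /k/.
Syllabification: dem.ku.
Classifying each syllable: /dem/ (closed), /ku/ (open).
Open syllables: 1.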